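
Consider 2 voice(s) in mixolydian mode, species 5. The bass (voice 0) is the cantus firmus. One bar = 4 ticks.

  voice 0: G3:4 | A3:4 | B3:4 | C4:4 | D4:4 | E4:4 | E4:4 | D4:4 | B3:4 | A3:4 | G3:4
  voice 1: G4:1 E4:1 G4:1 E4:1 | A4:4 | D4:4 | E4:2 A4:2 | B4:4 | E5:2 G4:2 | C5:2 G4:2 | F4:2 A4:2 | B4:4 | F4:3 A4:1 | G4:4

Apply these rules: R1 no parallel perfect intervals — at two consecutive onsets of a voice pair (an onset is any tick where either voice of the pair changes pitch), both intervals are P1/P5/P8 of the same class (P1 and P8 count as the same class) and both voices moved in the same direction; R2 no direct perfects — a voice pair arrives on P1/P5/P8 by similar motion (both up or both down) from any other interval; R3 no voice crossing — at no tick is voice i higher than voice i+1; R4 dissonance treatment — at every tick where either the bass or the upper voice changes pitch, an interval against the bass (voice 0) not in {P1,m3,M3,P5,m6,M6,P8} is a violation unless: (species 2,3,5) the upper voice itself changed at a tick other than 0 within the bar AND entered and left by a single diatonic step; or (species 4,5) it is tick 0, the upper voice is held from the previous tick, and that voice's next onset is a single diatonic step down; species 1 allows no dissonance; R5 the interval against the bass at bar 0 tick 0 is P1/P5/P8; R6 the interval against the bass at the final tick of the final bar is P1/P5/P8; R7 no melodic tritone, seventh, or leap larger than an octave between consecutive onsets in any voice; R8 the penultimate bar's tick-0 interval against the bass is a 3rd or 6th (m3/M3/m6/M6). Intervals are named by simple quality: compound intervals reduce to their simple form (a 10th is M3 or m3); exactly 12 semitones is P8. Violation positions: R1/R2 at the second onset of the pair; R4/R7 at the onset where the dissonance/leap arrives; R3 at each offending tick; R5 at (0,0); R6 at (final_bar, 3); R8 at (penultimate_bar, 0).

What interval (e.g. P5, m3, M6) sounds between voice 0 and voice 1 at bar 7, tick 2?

voice 0=D4 voice 1=A4 -> P5

P5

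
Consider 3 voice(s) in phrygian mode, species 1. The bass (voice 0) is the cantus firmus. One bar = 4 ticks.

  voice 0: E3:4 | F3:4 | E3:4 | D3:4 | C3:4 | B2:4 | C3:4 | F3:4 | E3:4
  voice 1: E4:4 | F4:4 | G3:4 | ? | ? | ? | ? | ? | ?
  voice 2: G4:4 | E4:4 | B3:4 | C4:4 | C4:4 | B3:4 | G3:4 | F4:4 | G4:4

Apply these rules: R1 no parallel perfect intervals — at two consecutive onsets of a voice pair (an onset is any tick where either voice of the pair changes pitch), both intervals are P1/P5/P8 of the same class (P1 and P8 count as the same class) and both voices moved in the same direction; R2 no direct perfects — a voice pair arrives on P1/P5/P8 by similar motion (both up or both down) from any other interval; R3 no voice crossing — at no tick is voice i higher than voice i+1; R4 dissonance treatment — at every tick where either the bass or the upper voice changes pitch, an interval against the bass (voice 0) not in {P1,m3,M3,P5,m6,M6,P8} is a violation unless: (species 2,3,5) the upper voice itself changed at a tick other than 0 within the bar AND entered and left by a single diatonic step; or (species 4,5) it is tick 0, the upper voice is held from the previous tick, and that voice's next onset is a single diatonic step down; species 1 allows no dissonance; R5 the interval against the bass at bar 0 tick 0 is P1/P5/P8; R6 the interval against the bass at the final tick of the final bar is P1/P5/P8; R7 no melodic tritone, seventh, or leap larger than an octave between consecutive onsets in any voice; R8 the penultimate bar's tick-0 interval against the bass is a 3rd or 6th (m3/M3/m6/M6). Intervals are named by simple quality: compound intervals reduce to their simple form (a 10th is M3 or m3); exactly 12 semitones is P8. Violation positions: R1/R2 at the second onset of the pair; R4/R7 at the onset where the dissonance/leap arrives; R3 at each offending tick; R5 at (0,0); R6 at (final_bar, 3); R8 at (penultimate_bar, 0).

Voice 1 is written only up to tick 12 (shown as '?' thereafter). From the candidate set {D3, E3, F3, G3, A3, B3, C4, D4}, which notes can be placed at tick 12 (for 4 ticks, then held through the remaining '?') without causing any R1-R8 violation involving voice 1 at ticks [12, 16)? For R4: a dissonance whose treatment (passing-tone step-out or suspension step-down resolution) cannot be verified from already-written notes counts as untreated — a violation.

{A3, B3, F3}

D3: violates R2
E3: violates R4
F3: legal
G3: violates R4
A3: legal
B3: legal
C4: violates R2,R4
D4: violates R3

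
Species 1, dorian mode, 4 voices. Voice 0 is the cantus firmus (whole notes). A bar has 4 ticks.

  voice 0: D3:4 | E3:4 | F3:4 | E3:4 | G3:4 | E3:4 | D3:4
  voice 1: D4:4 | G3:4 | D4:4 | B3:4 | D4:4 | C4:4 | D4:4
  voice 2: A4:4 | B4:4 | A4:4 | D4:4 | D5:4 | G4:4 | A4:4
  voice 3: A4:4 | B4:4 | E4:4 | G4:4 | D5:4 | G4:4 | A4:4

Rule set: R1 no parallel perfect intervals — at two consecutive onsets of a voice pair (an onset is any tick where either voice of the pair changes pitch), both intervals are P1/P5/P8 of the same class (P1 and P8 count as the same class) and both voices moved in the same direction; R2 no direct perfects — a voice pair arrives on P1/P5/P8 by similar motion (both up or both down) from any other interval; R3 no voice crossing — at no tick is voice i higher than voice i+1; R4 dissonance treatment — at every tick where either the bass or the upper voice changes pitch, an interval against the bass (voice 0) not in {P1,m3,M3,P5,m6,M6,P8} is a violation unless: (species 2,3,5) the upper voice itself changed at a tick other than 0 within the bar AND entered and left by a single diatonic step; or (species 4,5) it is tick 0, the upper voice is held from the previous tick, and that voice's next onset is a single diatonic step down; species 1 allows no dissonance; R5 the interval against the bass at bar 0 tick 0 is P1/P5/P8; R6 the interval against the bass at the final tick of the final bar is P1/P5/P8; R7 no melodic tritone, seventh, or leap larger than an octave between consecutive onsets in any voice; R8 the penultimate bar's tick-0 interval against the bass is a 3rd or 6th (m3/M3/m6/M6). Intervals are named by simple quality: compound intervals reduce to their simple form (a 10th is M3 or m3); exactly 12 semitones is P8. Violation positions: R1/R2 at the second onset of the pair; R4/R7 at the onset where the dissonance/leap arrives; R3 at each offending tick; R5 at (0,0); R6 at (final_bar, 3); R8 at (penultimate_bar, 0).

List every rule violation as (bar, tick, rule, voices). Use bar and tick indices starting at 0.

(1, 0, R1, (0, 2))
(1, 0, R1, (0, 3))
(1, 0, R1, (2, 3))
(2, 0, R3, (2, 3))
(2, 0, R4, (0, 3))
(2, 1, R3, (2, 3))
(2, 2, R3, (2, 3))
(2, 3, R3, (2, 3))
(3, 0, R2, (0, 1))
(3, 0, R4, (0, 2))
(4, 0, R1, (0, 1))
(4, 0, R2, (0, 2))
(4, 0, R2, (0, 3))
(4, 0, R2, (1, 2))
(4, 0, R2, (1, 3))
(4, 0, R2, (2, 3))
(5, 0, R1, (2, 3))
(5, 0, R2, (1, 2))
(5, 0, R2, (1, 3))
(6, 0, R1, (1, 2))
(6, 0, R1, (1, 3))
(6, 0, R1, (2, 3))

bar 0: v0=D3 v1=D4 v2=A4 v3=A4 downbeat P5
bar 1: v0=E3 v1=G3 v2=B4 v3=B4 downbeat P5
bar 2: v0=F3 v1=D4 v2=A4 v3=E4 downbeat M7
bar 3: v0=E3 v1=B3 v2=D4 v3=G4 downbeat m3
bar 4: v0=G3 v1=D4 v2=D5 v3=D5 downbeat P5
bar 5: v0=E3 v1=C4 v2=G4 v3=G4 downbeat m3
bar 6: v0=D3 v1=D4 v2=A4 v3=A4 downbeat P5
  -> R1 @ bar 1 tick 0 v(0, 2): D3/A4 P5 -> E3/B4 P5 similar
  -> R1 @ bar 1 tick 0 v(0, 3): D3/A4 P5 -> E3/B4 P5 similar
  -> R1 @ bar 1 tick 0 v(2, 3): A4/A4 P1 -> B4/B4 P1 similar
  -> R3 @ bar 2 tick 0 v(2, 3): A4 above E4
  -> R4 @ bar 2 tick 0 v(0, 3): F3/E4 M7 untreated
  -> R3 @ bar 2 tick 1 v(2, 3): A4 above E4
  -> R3 @ bar 2 tick 2 v(2, 3): A4 above E4
  -> R3 @ bar 2 tick 3 v(2, 3): A4 above E4
  -> R2 @ bar 3 tick 0 v(0, 1): F3/D4 M6 -> E3/B3 P5 similar
  -> R4 @ bar 3 tick 0 v(0, 2): E3/D4 m7 untreated
  -> R1 @ bar 4 tick 0 v(0, 1): E3/B3 P5 -> G3/D4 P5 similar
  -> R2 @ bar 4 tick 0 v(0, 2): E3/D4 m7 -> G3/D5 P5 similar
  -> R2 @ bar 4 tick 0 v(0, 3): E3/G4 m3 -> G3/D5 P5 similar
  -> R2 @ bar 4 tick 0 v(1, 2): B3/D4 m3 -> D4/D5 P8 similar
  -> R2 @ bar 4 tick 0 v(1, 3): B3/G4 m6 -> D4/D5 P8 similar
  -> R2 @ bar 4 tick 0 v(2, 3): D4/G4 P4 -> D5/D5 P1 similar
  -> R1 @ bar 5 tick 0 v(2, 3): D5/D5 P1 -> G4/G4 P1 similar
  -> R2 @ bar 5 tick 0 v(1, 2): D4/D5 P8 -> C4/G4 P5 similar
  -> R2 @ bar 5 tick 0 v(1, 3): D4/D5 P8 -> C4/G4 P5 similar
  -> R1 @ bar 6 tick 0 v(1, 2): C4/G4 P5 -> D4/A4 P5 similar
  -> R1 @ bar 6 tick 0 v(1, 3): C4/G4 P5 -> D4/A4 P5 similar
  -> R1 @ bar 6 tick 0 v(2, 3): G4/G4 P1 -> A4/A4 P1 similar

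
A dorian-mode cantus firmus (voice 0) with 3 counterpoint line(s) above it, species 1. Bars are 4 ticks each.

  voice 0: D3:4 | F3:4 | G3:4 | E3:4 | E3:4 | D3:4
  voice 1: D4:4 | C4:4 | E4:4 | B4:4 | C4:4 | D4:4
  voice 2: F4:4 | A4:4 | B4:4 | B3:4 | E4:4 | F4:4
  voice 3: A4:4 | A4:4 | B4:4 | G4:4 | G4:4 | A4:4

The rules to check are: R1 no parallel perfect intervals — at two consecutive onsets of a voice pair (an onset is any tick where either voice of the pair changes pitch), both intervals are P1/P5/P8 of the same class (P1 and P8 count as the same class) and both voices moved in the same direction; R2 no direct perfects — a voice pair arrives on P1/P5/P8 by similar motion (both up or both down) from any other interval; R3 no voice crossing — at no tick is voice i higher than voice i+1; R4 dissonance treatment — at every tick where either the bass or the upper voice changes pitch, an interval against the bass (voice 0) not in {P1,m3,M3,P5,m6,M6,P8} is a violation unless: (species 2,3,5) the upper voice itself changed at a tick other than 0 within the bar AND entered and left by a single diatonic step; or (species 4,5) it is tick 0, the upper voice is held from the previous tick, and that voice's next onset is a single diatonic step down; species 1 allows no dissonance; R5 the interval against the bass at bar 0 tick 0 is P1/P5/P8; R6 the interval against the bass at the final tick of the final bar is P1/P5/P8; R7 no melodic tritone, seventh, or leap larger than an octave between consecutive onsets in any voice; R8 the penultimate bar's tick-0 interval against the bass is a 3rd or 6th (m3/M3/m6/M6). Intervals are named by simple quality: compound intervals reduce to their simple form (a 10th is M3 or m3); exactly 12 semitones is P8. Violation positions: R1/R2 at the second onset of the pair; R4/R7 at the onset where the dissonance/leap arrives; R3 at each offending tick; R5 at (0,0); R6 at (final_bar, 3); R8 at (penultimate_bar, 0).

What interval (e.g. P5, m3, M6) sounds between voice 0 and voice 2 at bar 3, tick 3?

voice 0=E3 voice 2=B3 -> P5

P5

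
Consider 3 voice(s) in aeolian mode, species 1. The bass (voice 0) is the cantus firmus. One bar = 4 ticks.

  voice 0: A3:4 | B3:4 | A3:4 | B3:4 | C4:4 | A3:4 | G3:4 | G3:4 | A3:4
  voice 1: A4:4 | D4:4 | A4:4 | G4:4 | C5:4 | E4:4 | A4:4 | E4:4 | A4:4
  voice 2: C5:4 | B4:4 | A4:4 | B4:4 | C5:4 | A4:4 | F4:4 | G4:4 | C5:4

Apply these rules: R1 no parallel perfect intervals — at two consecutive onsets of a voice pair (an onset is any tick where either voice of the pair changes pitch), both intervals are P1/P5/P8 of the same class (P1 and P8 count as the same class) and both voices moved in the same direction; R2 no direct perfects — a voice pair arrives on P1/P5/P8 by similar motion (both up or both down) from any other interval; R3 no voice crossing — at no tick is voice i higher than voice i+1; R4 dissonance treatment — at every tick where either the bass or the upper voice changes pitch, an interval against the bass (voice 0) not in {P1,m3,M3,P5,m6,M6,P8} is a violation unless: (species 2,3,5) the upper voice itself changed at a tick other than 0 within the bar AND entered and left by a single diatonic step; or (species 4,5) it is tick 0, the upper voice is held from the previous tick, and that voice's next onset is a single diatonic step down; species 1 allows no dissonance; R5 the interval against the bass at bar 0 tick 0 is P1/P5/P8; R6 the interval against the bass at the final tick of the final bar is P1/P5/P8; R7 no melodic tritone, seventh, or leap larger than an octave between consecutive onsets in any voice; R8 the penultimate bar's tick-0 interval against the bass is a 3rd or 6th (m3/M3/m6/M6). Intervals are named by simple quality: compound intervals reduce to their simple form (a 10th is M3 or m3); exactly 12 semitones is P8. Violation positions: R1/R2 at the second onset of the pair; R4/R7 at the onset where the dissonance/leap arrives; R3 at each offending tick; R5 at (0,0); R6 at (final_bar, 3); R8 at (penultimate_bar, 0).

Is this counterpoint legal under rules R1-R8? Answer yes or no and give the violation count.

bar 0: v0=A3 v1=A4 v2=C5 (m3)
bar 1: v0=B3 v1=D4 v2=B4 (P8)
bar 2: v0=A3 v1=A4 v2=A4 (P8)
bar 3: v0=B3 v1=G4 v2=B4 (P8)
bar 4: v0=C4 v1=C5 v2=C5 (P8)
bar 5: v0=A3 v1=E4 v2=A4 (P8)
bar 6: v0=G3 v1=A4 v2=F4 (m7)
bar 7: v0=G3 v1=E4 v2=G4 (P8)
bar 8: v0=A3 v1=A4 v2=C5 (m3)
  R5 @ bar0.0: opens on m3
  R1 @ bar2.0: B3/B4 P8 -> A3/A4 P8 similar
  R1 @ bar3.0: A3/A4 P8 -> B3/B4 P8 similar
  R1 @ bar4.0: B3/B4 P8 -> C4/C5 P8 similar
  R2 @ bar4.0: B3/G4 m6 -> C4/C5 P8 similar
  R2 @ bar4.0: G4/B4 M3 -> C5/C5 P1 similar
  R1 @ bar5.0: C4/C5 P8 -> A3/A4 P8 similar
  R2 @ bar5.0: C4/C5 P8 -> A3/E4 P5 similar
  R3 @ bar6.0: A4 above F4
  R4 @ bar6.0: G3/A4 M2 untreated
  R4 @ bar6.0: G3/F4 m7 untreated
  R3 @ bar6.1: A4 above F4
  R3 @ bar6.2: A4 above F4
  R3 @ bar6.3: A4 above F4
  R8 @ bar7.0: penult P8 not 3rd/6th
  R2 @ bar8.0: G3/E4 M6 -> A3/A4 P8 similar
  R6 @ bar8.3: closes on m3

No (17 violations)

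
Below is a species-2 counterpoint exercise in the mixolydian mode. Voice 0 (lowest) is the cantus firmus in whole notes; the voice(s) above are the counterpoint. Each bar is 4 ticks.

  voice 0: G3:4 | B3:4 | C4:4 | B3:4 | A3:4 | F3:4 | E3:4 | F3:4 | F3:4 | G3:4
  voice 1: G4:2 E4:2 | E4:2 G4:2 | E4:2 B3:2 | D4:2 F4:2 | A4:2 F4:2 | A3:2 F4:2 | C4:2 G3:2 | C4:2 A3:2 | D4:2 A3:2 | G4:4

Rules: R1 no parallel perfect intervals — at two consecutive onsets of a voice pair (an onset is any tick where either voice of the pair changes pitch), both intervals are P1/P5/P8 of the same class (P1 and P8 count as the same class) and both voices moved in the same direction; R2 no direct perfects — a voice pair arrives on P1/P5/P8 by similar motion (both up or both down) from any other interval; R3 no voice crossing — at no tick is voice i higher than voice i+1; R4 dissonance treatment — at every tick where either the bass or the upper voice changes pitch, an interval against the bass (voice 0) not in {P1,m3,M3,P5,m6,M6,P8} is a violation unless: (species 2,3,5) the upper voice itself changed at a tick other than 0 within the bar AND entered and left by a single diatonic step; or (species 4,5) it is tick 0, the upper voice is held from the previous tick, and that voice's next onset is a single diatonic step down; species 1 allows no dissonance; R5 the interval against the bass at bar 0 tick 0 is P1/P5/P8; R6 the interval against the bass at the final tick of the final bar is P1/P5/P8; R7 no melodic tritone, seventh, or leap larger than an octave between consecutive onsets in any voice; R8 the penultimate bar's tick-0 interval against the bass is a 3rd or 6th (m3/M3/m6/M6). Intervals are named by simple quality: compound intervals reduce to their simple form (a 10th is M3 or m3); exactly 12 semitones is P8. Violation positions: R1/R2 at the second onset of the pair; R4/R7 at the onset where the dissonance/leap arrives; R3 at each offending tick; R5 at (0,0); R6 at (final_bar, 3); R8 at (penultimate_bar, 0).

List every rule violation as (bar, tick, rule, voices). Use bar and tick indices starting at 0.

(1, 0, R4, (0, 1))
(2, 2, R3, (0, 1))
(2, 2, R4, (0, 1))
(2, 3, R3, (0, 1))
(3, 2, R4, (0, 1))
(7, 0, R2, (0, 1))
(9, 0, R2, (0, 1))
(9, 0, R7, (1,))

bar 0: v0=G3 v1=G4 downbeat P8
bar 1: v0=B3 v1=E4 downbeat P4
bar 2: v0=C4 v1=E4 downbeat M3
bar 3: v0=B3 v1=D4 downbeat m3
bar 4: v0=A3 v1=A4 downbeat P8
bar 5: v0=F3 v1=A3 downbeat M3
bar 6: v0=E3 v1=C4 downbeat m6
bar 7: v0=F3 v1=C4 downbeat P5
bar 8: v0=F3 v1=D4 downbeat M6
bar 9: v0=G3 v1=G4 downbeat P8
  -> R4 @ bar 1 tick 0 v(0, 1): B3/E4 P4 untreated
  -> R3 @ bar 2 tick 2 v(0, 1): C4 above B3
  -> R4 @ bar 2 tick 2 v(0, 1): C4/B3 m2 untreated
  -> R3 @ bar 2 tick 3 v(0, 1): C4 above B3
  -> R4 @ bar 3 tick 2 v(0, 1): B3/F4 TT untreated
  -> R2 @ bar 7 tick 0 v(0, 1): E3/G3 m3 -> F3/C4 P5 similar
  -> R2 @ bar 9 tick 0 v(0, 1): F3/A3 M3 -> G3/G4 P8 similar
  -> R7 @ bar 9 tick 0 v(1,): A3->G4 leap 10st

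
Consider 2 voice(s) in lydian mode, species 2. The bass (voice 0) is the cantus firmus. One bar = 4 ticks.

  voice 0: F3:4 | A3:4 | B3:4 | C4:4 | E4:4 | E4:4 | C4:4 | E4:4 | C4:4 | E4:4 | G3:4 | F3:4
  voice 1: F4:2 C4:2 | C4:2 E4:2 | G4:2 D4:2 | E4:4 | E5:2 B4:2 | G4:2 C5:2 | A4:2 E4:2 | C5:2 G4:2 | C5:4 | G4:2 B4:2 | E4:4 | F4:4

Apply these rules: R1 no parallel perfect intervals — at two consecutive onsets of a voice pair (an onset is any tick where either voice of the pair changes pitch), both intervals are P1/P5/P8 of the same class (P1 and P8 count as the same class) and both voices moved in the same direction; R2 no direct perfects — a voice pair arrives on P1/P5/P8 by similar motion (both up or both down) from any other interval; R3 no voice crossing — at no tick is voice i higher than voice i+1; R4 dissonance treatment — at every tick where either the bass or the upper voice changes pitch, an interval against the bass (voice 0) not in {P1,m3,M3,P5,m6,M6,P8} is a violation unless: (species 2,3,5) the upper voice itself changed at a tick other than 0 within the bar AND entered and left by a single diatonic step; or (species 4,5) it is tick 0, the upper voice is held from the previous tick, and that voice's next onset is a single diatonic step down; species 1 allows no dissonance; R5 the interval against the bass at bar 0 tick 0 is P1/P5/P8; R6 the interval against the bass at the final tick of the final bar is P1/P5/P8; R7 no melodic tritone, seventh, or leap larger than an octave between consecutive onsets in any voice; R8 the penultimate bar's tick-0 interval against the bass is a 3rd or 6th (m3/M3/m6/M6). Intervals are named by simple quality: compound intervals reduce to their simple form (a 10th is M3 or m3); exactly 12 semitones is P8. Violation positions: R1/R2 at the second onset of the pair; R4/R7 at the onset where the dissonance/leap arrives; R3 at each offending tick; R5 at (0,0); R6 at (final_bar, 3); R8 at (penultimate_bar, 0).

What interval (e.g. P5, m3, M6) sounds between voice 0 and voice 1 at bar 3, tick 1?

M3

voice 0=C4 voice 1=E4 -> M3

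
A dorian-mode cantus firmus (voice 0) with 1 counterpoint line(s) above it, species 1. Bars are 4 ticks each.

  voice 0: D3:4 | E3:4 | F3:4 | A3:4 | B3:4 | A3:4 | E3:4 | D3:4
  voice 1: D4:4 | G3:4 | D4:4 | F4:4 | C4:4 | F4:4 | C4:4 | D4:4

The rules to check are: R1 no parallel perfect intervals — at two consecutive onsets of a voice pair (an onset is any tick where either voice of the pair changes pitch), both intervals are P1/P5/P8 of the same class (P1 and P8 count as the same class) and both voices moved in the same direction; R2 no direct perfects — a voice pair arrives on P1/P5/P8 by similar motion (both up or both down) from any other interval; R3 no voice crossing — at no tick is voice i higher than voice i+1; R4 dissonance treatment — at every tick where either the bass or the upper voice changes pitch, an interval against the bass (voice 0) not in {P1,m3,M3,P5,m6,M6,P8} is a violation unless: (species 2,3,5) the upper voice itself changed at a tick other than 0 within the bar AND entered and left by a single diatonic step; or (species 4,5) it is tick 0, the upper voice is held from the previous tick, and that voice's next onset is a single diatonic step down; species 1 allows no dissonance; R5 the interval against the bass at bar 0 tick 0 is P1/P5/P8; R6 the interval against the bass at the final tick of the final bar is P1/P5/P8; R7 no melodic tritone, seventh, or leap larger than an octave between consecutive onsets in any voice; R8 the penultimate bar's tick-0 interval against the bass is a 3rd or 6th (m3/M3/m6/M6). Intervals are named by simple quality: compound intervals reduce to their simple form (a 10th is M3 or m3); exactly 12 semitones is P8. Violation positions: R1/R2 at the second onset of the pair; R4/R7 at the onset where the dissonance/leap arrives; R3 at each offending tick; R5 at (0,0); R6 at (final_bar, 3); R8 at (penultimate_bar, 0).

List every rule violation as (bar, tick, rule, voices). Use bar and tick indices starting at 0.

bar 0: v0=D3 v1=D4 downbeat P8
bar 1: v0=E3 v1=G3 downbeat m3
bar 2: v0=F3 v1=D4 downbeat M6
bar 3: v0=A3 v1=F4 downbeat m6
bar 4: v0=B3 v1=C4 downbeat m2
bar 5: v0=A3 v1=F4 downbeat m6
bar 6: v0=E3 v1=C4 downbeat m6
bar 7: v0=D3 v1=D4 downbeat P8
  -> R4 @ bar 4 tick 0 v(0, 1): B3/C4 m2 untreated

(4, 0, R4, (0, 1))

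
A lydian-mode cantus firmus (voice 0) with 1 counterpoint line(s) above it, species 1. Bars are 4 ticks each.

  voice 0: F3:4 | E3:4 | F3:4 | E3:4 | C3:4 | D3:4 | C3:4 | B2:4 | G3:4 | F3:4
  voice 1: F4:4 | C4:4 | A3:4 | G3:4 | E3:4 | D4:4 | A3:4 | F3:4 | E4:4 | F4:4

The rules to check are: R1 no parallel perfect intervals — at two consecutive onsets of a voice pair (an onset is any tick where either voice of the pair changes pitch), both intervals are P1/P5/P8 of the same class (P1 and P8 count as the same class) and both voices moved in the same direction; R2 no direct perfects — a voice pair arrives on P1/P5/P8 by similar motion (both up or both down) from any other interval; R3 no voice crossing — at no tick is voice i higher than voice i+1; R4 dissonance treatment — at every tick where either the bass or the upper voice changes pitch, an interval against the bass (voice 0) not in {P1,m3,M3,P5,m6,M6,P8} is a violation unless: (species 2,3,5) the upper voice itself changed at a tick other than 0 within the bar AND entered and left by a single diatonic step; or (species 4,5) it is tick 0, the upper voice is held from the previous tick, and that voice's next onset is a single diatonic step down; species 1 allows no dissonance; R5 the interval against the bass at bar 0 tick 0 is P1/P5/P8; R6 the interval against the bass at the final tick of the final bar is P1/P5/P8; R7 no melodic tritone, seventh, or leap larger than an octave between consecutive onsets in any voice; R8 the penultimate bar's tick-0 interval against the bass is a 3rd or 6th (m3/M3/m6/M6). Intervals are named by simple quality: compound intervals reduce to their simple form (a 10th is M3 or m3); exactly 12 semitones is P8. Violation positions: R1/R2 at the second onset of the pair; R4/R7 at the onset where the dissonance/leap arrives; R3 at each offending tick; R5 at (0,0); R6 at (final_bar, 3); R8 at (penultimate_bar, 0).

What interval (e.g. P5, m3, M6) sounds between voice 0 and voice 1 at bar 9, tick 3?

P8

voice 0=F3 voice 1=F4 -> P8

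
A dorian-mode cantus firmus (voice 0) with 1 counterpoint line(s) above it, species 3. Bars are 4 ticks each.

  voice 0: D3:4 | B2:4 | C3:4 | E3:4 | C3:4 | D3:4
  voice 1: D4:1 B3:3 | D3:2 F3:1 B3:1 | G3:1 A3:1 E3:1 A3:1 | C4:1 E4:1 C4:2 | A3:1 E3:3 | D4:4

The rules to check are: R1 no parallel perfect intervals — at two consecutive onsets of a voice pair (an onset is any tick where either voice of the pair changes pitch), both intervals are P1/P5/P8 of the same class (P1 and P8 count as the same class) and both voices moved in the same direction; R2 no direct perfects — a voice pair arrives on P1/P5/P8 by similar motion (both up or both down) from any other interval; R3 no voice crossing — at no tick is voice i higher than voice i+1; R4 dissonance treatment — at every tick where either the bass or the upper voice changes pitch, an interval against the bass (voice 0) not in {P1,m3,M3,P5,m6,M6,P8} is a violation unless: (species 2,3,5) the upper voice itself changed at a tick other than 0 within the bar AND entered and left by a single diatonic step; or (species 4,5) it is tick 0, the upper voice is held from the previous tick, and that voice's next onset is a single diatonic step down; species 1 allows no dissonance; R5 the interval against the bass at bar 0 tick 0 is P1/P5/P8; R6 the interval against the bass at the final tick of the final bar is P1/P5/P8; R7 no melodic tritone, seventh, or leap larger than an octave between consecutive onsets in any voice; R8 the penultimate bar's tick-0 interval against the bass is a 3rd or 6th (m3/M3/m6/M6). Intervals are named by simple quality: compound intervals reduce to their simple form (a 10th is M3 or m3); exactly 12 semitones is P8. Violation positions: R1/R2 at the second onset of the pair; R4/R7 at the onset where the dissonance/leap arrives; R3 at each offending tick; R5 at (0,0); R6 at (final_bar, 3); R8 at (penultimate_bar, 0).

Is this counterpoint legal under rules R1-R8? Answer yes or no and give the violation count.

bar 0: v0=D3 v1=D4 (P8)
bar 1: v0=B2 v1=D3 (m3)
bar 2: v0=C3 v1=G3 (P5)
bar 3: v0=E3 v1=C4 (m6)
bar 4: v0=C3 v1=A3 (M6)
bar 5: v0=D3 v1=D4 (P8)
  R4 @ bar1.2: B2/F3 TT untreated
  R7 @ bar1.3: F3->B3 leap 6st
  R2 @ bar5.0: C3/E3 M3 -> D3/D4 P8 similar
  R7 @ bar5.0: E3->D4 leap 10st

No (4 violations)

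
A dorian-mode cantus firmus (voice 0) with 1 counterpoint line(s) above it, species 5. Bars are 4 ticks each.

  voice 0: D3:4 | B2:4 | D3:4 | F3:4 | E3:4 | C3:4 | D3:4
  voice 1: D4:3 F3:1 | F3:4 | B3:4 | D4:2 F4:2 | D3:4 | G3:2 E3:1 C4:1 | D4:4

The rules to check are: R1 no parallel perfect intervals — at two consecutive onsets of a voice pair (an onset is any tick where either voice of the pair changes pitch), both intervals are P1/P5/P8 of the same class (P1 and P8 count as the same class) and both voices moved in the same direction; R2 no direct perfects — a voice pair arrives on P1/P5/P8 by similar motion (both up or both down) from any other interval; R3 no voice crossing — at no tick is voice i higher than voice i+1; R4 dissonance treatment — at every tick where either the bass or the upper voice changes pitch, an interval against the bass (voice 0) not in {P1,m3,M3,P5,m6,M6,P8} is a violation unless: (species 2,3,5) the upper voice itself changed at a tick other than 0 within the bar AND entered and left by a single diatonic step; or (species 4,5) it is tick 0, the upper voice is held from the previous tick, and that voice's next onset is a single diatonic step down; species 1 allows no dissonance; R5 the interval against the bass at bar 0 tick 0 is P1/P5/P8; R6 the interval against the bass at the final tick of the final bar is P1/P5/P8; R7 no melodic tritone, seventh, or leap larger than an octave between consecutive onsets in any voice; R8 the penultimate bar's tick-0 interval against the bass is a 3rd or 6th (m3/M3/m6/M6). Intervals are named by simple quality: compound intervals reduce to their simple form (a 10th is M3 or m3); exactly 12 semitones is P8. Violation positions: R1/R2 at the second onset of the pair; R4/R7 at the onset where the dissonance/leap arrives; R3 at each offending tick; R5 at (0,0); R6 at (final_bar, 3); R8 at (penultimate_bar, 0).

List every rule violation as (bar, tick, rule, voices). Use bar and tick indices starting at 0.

bar 0: v0=D3 v1=D4 downbeat P8
bar 1: v0=B2 v1=F3 downbeat TT
bar 2: v0=D3 v1=B3 downbeat M6
bar 3: v0=F3 v1=D4 downbeat M6
bar 4: v0=E3 v1=D3 downbeat M2
bar 5: v0=C3 v1=G3 downbeat P5
bar 6: v0=D3 v1=D4 downbeat P8
  -> R4 @ bar 1 tick 0 v(0, 1): B2/F3 TT untreated
  -> R7 @ bar 2 tick 0 v(1,): F3->B3 leap 6st
  -> R3 @ bar 4 tick 0 v(0, 1): E3 above D3
  -> R4 @ bar 4 tick 0 v(0, 1): E3/D3 M2 untreated
  -> R7 @ bar 4 tick 0 v(1,): F4->D3 leap 15st
  -> R3 @ bar 4 tick 1 v(0, 1): E3 above D3
  -> R3 @ bar 4 tick 2 v(0, 1): E3 above D3
  -> R3 @ bar 4 tick 3 v(0, 1): E3 above D3
  -> R8 @ bar 5 tick 0 v(0, 1): penult P5 not 3rd/6th
  -> R1 @ bar 6 tick 0 v(0, 1): C3/C4 P8 -> D3/D4 P8 similar

(1, 0, R4, (0, 1))
(2, 0, R7, (1,))
(4, 0, R3, (0, 1))
(4, 0, R4, (0, 1))
(4, 0, R7, (1,))
(4, 1, R3, (0, 1))
(4, 2, R3, (0, 1))
(4, 3, R3, (0, 1))
(5, 0, R8, (0, 1))
(6, 0, R1, (0, 1))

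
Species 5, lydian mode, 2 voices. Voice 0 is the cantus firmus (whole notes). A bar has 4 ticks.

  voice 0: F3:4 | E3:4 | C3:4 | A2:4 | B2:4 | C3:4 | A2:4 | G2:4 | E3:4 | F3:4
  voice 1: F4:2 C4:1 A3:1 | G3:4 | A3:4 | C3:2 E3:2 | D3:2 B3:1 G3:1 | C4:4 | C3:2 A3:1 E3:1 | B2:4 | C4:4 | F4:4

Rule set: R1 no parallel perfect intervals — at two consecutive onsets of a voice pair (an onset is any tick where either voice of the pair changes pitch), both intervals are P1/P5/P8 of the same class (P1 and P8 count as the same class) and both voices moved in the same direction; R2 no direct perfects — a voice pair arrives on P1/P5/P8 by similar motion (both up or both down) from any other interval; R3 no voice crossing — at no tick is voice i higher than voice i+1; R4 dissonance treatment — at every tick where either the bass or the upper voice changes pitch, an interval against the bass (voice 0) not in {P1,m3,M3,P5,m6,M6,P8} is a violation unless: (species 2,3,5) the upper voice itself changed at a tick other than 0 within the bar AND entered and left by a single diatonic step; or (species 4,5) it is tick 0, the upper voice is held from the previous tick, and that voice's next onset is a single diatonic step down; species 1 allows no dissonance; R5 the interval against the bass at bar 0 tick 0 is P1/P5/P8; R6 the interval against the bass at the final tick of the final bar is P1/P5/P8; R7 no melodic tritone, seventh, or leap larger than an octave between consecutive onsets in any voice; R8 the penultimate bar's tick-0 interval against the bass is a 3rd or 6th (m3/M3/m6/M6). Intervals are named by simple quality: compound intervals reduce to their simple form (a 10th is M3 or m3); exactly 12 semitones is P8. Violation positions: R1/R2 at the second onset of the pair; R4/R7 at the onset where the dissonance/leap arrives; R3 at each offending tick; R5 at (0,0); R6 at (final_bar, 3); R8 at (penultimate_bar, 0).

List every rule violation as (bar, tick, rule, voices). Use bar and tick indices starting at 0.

bar 0: v0=F3 v1=F4 downbeat P8
bar 1: v0=E3 v1=G3 downbeat m3
bar 2: v0=C3 v1=A3 downbeat M6
bar 3: v0=A2 v1=C3 downbeat m3
bar 4: v0=B2 v1=D3 downbeat m3
bar 5: v0=C3 v1=C4 downbeat P8
bar 6: v0=A2 v1=C3 downbeat m3
bar 7: v0=G2 v1=B2 downbeat M3
bar 8: v0=E3 v1=C4 downbeat m6
bar 9: v0=F3 v1=F4 downbeat P8
  -> R2 @ bar 5 tick 0 v(0, 1): B2/G3 m6 -> C3/C4 P8 similar
  -> R7 @ bar 8 tick 0 v(1,): B2->C4 leap 13st
  -> R2 @ bar 9 tick 0 v(0, 1): E3/C4 m6 -> F3/F4 P8 similar

(5, 0, R2, (0, 1))
(8, 0, R7, (1,))
(9, 0, R2, (0, 1))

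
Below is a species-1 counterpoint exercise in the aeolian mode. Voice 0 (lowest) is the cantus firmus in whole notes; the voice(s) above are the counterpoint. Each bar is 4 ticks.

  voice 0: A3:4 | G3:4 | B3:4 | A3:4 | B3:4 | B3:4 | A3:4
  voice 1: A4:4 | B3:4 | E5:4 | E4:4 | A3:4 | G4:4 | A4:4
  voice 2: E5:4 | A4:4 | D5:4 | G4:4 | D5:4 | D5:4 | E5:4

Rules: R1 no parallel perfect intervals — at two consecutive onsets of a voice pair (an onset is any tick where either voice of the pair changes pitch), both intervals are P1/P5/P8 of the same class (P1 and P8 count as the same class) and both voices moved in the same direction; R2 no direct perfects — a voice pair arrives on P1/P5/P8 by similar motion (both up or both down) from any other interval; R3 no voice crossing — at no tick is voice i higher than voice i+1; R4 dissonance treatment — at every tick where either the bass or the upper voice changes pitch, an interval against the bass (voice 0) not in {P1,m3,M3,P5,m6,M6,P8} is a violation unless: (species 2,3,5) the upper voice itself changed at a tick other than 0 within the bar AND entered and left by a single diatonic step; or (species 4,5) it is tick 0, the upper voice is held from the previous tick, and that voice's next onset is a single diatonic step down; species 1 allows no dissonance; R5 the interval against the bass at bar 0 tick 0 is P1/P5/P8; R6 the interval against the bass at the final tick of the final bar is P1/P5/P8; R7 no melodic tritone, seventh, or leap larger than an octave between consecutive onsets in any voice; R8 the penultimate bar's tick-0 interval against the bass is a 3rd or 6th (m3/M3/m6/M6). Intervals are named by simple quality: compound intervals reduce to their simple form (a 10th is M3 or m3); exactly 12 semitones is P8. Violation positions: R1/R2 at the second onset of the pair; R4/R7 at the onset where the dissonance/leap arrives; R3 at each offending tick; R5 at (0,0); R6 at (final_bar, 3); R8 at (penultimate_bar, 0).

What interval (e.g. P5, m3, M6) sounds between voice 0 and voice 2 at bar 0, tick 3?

voice 0=A3 voice 2=E5 -> P5

P5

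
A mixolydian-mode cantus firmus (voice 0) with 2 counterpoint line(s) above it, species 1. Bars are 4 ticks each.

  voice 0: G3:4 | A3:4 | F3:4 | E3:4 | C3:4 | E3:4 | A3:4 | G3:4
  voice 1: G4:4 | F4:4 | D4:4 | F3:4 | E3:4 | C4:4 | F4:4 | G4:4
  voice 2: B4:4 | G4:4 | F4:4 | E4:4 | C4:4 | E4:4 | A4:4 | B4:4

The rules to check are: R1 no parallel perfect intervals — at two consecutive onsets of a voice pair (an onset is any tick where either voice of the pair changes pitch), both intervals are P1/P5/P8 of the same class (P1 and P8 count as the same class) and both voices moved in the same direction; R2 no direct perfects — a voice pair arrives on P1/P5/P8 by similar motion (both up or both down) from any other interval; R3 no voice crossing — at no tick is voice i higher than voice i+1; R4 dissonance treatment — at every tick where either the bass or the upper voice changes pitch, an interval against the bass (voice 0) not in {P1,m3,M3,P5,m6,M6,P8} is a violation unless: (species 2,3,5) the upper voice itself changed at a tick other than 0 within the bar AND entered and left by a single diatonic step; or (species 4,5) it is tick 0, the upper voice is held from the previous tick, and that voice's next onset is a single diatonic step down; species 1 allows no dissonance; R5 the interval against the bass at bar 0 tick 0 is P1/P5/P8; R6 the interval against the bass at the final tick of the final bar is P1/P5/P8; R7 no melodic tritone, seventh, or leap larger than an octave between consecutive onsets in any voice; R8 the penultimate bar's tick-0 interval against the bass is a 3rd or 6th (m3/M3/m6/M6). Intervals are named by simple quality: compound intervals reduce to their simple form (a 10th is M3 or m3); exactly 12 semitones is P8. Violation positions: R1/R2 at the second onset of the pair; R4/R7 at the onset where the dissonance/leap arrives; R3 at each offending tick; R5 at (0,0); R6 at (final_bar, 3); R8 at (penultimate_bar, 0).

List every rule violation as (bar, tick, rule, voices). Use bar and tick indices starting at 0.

bar 0: v0=G3 v1=G4 v2=B4 downbeat M3
bar 1: v0=A3 v1=F4 v2=G4 downbeat m7
bar 2: v0=F3 v1=D4 v2=F4 downbeat P8
bar 3: v0=E3 v1=F3 v2=E4 downbeat P8
bar 4: v0=C3 v1=E3 v2=C4 downbeat P8
bar 5: v0=E3 v1=C4 v2=E4 downbeat P8
bar 6: v0=A3 v1=F4 v2=A4 downbeat P8
bar 7: v0=G3 v1=G4 v2=B4 downbeat M3
  -> R5 @ bar 0 tick 0 v(0, 2): opens on M3
  -> R4 @ bar 1 tick 0 v(0, 2): A3/G4 m7 untreated
  -> R2 @ bar 2 tick 0 v(0, 2): A3/G4 m7 -> F3/F4 P8 similar
  -> R1 @ bar 3 tick 0 v(0, 2): F3/F4 P8 -> E3/E4 P8 similar
  -> R4 @ bar 3 tick 0 v(0, 1): E3/F3 m2 untreated
  -> R1 @ bar 4 tick 0 v(0, 2): E3/E4 P8 -> C3/C4 P8 similar
  -> R1 @ bar 5 tick 0 v(0, 2): C3/C4 P8 -> E3/E4 P8 similar
  -> R1 @ bar 6 tick 0 v(0, 2): E3/E4 P8 -> A3/A4 P8 similar
  -> R8 @ bar 6 tick 0 v(0, 2): penult P8 not 3rd/6th
  -> R6 @ bar 7 tick 3 v(0, 2): closes on M3

(0, 0, R5, (0, 2))
(1, 0, R4, (0, 2))
(2, 0, R2, (0, 2))
(3, 0, R1, (0, 2))
(3, 0, R4, (0, 1))
(4, 0, R1, (0, 2))
(5, 0, R1, (0, 2))
(6, 0, R1, (0, 2))
(6, 0, R8, (0, 2))
(7, 3, R6, (0, 2))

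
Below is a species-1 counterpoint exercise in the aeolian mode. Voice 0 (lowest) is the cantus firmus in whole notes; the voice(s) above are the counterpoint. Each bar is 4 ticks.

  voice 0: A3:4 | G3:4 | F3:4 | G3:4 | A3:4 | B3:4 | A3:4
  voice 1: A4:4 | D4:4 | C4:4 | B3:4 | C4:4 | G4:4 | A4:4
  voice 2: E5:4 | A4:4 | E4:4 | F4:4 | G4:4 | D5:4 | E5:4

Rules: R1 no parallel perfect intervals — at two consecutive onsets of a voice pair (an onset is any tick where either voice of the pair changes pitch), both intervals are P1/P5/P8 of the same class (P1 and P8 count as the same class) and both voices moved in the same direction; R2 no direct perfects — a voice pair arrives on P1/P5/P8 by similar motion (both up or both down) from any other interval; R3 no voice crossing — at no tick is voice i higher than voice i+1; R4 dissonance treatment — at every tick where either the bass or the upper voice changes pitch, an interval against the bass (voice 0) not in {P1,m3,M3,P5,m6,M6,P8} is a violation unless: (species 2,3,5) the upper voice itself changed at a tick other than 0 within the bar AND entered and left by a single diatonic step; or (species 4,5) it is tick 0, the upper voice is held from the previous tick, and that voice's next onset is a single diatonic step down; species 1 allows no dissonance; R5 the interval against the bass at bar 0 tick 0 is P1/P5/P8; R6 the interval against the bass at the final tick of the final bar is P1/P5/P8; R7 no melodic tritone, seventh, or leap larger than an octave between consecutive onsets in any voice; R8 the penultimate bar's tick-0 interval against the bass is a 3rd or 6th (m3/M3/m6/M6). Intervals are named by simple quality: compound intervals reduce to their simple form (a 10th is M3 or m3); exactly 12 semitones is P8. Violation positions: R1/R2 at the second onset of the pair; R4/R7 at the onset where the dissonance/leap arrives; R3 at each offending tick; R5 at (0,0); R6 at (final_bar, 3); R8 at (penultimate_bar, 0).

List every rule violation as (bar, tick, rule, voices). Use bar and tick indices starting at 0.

(1, 0, R1, (1, 2))
(1, 0, R2, (0, 1))
(1, 0, R4, (0, 2))
(2, 0, R1, (0, 1))
(2, 0, R4, (0, 2))
(3, 0, R4, (0, 2))
(4, 0, R2, (1, 2))
(4, 0, R4, (0, 2))
(5, 0, R1, (1, 2))
(6, 0, R1, (1, 2))

bar 0: v0=A3 v1=A4 v2=E5 downbeat P5
bar 1: v0=G3 v1=D4 v2=A4 downbeat M2
bar 2: v0=F3 v1=C4 v2=E4 downbeat M7
bar 3: v0=G3 v1=B3 v2=F4 downbeat m7
bar 4: v0=A3 v1=C4 v2=G4 downbeat m7
bar 5: v0=B3 v1=G4 v2=D5 downbeat m3
bar 6: v0=A3 v1=A4 v2=E5 downbeat P5
  -> R1 @ bar 1 tick 0 v(1, 2): A4/E5 P5 -> D4/A4 P5 similar
  -> R2 @ bar 1 tick 0 v(0, 1): A3/A4 P8 -> G3/D4 P5 similar
  -> R4 @ bar 1 tick 0 v(0, 2): G3/A4 M2 untreated
  -> R1 @ bar 2 tick 0 v(0, 1): G3/D4 P5 -> F3/C4 P5 similar
  -> R4 @ bar 2 tick 0 v(0, 2): F3/E4 M7 untreated
  -> R4 @ bar 3 tick 0 v(0, 2): G3/F4 m7 untreated
  -> R2 @ bar 4 tick 0 v(1, 2): B3/F4 TT -> C4/G4 P5 similar
  -> R4 @ bar 4 tick 0 v(0, 2): A3/G4 m7 untreated
  -> R1 @ bar 5 tick 0 v(1, 2): C4/G4 P5 -> G4/D5 P5 similar
  -> R1 @ bar 6 tick 0 v(1, 2): G4/D5 P5 -> A4/E5 P5 similar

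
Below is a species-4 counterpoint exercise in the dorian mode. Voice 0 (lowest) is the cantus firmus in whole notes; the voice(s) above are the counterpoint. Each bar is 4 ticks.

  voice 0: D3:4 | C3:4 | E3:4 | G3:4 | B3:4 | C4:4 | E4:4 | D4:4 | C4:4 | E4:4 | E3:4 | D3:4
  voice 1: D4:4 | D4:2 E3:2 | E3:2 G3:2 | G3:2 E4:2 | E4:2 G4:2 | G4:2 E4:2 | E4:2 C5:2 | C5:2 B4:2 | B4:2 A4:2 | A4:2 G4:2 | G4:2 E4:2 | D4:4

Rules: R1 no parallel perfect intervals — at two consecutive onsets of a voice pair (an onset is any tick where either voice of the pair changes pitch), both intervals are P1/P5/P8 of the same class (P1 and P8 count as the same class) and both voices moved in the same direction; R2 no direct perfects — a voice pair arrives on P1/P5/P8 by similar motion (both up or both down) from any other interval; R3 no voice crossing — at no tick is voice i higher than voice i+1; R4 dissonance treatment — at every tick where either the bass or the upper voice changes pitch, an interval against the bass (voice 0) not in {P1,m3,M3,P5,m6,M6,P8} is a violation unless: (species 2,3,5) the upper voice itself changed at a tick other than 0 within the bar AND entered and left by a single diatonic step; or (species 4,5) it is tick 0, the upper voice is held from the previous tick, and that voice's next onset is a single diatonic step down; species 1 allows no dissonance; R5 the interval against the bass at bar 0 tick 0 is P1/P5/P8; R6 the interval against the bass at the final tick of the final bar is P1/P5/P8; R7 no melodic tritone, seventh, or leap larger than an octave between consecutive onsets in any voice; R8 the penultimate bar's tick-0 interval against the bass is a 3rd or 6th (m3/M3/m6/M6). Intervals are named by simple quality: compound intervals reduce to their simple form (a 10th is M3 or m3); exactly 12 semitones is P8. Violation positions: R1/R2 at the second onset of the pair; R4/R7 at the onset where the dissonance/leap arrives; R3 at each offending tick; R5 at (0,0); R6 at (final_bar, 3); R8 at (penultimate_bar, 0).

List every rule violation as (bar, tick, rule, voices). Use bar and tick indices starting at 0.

(1, 0, R4, (0, 1))
(1, 2, R7, (1,))
(4, 0, R4, (0, 1))
(11, 0, R1, (0, 1))

bar 0: v0=D3 v1=D4 downbeat P8
bar 1: v0=C3 v1=D4 downbeat M2
bar 2: v0=E3 v1=E3 downbeat P1
bar 3: v0=G3 v1=G3 downbeat P1
bar 4: v0=B3 v1=E4 downbeat P4
bar 5: v0=C4 v1=G4 downbeat P5
bar 6: v0=E4 v1=E4 downbeat P1
bar 7: v0=D4 v1=C5 downbeat m7
bar 8: v0=C4 v1=B4 downbeat M7
bar 9: v0=E4 v1=A4 downbeat P4
bar 10: v0=E3 v1=G4 downbeat m3
bar 11: v0=D3 v1=D4 downbeat P8
  -> R4 @ bar 1 tick 0 v(0, 1): C3/D4 M2 untreated
  -> R7 @ bar 1 tick 2 v(1,): D4->E3 leap 10st
  -> R4 @ bar 4 tick 0 v(0, 1): B3/E4 P4 untreated
  -> R1 @ bar 11 tick 0 v(0, 1): E3/E4 P8 -> D3/D4 P8 similar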